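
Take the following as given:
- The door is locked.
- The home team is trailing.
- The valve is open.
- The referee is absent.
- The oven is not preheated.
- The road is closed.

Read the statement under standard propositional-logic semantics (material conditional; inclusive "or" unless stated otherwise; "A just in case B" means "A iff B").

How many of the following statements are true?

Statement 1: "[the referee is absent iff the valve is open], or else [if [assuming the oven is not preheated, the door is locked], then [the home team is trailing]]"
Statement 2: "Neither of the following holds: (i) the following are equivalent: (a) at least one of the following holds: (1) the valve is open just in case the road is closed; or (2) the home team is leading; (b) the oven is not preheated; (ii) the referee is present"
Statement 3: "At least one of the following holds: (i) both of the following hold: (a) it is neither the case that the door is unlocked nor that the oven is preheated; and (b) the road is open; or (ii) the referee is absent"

Let S = "the referee is present" (False), R = "the valve is open" (True), U = "the oven is preheated" (False), P = "the door is locked" (True), Q = "the home team is leading" (False), V = "the road is closed" (True).

Statement 1: In symbols: (not S iff R) or ((not U -> P) -> not Q)

not S = not False = True
not S iff R = True iff True = True
not U = not False = True
not U -> P = True -> True = True
not Q = not False = True
(not U -> P) -> not Q = True -> True = True
(not S iff R) or ((not U -> P) -> not Q) = True or True = True
Hence Statement 1 is true.

Statement 2: Parsed as (((R iff V) or Q) iff not U) nor S

R iff V = True iff True = True
(R iff V) or Q = True or False = True
not U = not False = True
((R iff V) or Q) iff not U = True iff True = True
(((R iff V) or Q) iff not U) nor S = True nor False = False
So Statement 2 is false.

Statement 3: Parsed as ((not P nor U) and not V) or not S

not P = not True = False
not P nor U = False nor False = True
not V = not True = False
(not P nor U) and not V = True and False = False
not S = not False = True
((not P nor U) and not V) or not S = False or True = True
So Statement 3 is true.

2 of the 3 statements are true.

2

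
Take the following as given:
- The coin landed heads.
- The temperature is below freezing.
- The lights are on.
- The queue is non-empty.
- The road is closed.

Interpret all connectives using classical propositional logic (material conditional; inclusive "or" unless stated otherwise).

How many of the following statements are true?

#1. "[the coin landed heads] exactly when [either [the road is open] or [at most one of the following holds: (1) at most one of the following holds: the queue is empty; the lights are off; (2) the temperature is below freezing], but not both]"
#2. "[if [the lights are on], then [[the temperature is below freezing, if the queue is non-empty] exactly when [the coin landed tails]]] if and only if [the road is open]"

Let P = "the coin landed heads" (True), V = "the road is closed" (True), D = "the queue is empty" (False), G = "the lights are on" (True), S = "the temperature is below freezing" (True).

#1: Parsed as P iff (not V xor ((D nand not G) nand S))

not V = not True = False
not G = not True = False
D nand not G = False nand False = True
(D nand not G) nand S = True nand True = False
not V xor ((D nand not G) nand S) = False xor False = False
P iff (not V xor ((D nand not G) nand S)) = True iff False = False
Hence #1 is false.

#2: Parsed as (G -> ((not D -> S) iff not P)) iff not V

not D = not False = True
not D -> S = True -> True = True
not P = not True = False
(not D -> S) iff not P = True iff False = False
G -> ((not D -> S) iff not P) = True -> False = False
not V = not True = False
(G -> ((not D -> S) iff not P)) iff not V = False iff False = True
Hence #2 is true.

1 of the 2 statements is true (#2).

1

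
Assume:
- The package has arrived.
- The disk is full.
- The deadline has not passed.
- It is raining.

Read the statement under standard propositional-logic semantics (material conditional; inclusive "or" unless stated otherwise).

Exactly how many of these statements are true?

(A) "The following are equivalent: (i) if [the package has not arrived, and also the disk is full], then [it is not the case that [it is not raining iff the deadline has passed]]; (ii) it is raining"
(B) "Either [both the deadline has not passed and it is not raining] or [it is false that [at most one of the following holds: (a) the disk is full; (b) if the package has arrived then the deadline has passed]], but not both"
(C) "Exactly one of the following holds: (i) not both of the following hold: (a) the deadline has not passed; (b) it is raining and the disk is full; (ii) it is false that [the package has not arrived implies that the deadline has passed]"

Let P = "the package has arrived" (T), Q = "the disk is full" (T), S = "it is raining" (T), R = "the deadline has passed" (F).

(A): This is ((¬P ∧ Q) → ¬(¬S ↔ R)) ↔ S.

¬P = ¬T = F
¬P ∧ Q = F ∧ T = F
¬S = ¬T = F
¬S ↔ R = F ↔ F = T
¬(¬S ↔ R) = ¬T = F
(¬P ∧ Q) → ¬(¬S ↔ R) = F → F = T
((¬P ∧ Q) → ¬(¬S ↔ R)) ↔ S = T ↔ T = T
So (A) is true.

(B): Formalization: (¬R ∧ ¬S) ⊕ ¬(Q ↑ (P → R))

¬R = ¬F = T
¬S = ¬T = F
¬R ∧ ¬S = T ∧ F = F
P → R = T → F = F
Q ↑ (P → R) = T ↑ F = T
¬(Q ↑ (P → R)) = ¬T = F
(¬R ∧ ¬S) ⊕ ¬(Q ↑ (P → R)) = F ⊕ F = F
Hence (B) is false.

(C): Parsed as (¬R ↑ (S ∧ Q)) ⊕ ¬(¬P → R)

¬R = ¬F = T
S ∧ Q = T ∧ T = T
¬R ↑ (S ∧ Q) = T ↑ T = F
¬P = ¬T = F
¬P → R = F → F = T
¬(¬P → R) = ¬T = F
(¬R ↑ (S ∧ Q)) ⊕ ¬(¬P → R) = F ⊕ F = F
Hence (C) is false.

1 of the 3 statements is true.

1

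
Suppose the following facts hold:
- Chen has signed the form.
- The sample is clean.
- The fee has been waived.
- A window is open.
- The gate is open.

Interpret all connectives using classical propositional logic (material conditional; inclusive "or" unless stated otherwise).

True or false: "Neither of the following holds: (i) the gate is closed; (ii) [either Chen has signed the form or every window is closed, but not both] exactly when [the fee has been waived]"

False

Let R = "the gate is open" (True), P = "Chen has signed the form" (True), H = "a window is open" (True), V = "the fee has been waived" (True).
Parsed as not R nor ((P xor not H) iff V)

not R = not True = False
not H = not True = False
P xor not H = True xor False = True
(P xor not H) iff V = True iff True = True
not R nor ((P xor not H) iff V) = False nor True = False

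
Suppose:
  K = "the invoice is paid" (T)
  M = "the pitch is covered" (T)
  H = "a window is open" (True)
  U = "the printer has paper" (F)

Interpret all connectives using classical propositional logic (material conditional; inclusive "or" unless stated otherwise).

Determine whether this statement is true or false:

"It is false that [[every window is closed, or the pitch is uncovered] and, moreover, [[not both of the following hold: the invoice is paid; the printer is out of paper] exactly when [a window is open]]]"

Values: H=T, M=T, K=T, U=F.
In symbols: ¬((¬H ∨ ¬M) ∧ ((K ↑ ¬U) ↔ H))

¬H = ¬T = F
¬M = ¬T = F
¬H ∨ ¬M = F ∨ F = F
¬U = ¬F = T
K ↑ ¬U = T ↑ T = F
(K ↑ ¬U) ↔ H = F ↔ T = F
(¬H ∨ ¬M) ∧ ((K ↑ ¬U) ↔ H) = F ∧ F = F
¬((¬H ∨ ¬M) ∧ ((K ↑ ¬U) ↔ H)) = ¬F = T

The statement is true.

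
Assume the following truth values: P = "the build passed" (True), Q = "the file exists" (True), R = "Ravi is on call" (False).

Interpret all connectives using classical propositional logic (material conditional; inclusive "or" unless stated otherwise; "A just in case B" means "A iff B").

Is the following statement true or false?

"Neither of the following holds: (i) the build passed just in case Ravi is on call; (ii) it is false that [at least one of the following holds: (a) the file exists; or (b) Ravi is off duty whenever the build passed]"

Values: P=T, R=F, Q=T.
Parsed as (P ↔ R) ↓ ¬(Q ∨ (P → ¬R))

P ↔ R = T ↔ F = F
¬R = ¬F = T
P → ¬R = T → T = T
Q ∨ (P → ¬R) = T ∨ T = T
¬(Q ∨ (P → ¬R)) = ¬T = F
(P ↔ R) ↓ ¬(Q ∨ (P → ¬R)) = F ↓ F = T

true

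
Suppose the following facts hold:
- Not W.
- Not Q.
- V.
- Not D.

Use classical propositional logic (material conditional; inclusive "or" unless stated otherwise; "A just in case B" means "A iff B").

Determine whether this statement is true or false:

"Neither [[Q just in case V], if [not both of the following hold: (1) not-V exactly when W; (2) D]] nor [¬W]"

In symbols: (((¬V ↔ W) ↑ D) → (Q ↔ V)) ↓ ¬W

¬V = ¬T = F
¬V ↔ W = F ↔ F = T
(¬V ↔ W) ↑ D = T ↑ F = T
Q ↔ V = F ↔ T = F
((¬V ↔ W) ↑ D) → (Q ↔ V) = T → F = F
¬W = ¬F = T
(((¬V ↔ W) ↑ D) → (Q ↔ V)) ↓ ¬W = F ↓ T = F

false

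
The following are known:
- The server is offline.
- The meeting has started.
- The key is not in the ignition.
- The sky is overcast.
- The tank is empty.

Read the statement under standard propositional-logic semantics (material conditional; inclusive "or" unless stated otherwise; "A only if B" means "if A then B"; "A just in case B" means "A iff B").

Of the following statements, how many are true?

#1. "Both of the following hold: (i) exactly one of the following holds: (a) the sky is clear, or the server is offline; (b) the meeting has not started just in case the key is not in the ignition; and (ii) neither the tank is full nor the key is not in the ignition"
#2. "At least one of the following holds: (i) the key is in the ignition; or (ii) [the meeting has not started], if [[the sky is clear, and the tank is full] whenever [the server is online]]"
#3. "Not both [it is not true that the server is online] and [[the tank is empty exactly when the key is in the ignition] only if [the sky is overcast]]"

0

Let W = "the sky is overcast" (T), U = "the server is online" (F), G = "the meeting has started" (T), N = "the key is in the ignition" (F), P = "the tank is full" (F).

#1: In symbols: ((¬W ∨ ¬U) ⊕ (¬G ↔ ¬N)) ∧ (P ↓ ¬N)

¬W = ¬T = F
¬U = ¬F = T
¬W ∨ ¬U = F ∨ T = T
¬G = ¬T = F
¬N = ¬F = T
¬G ↔ ¬N = F ↔ T = F
(¬W ∨ ¬U) ⊕ (¬G ↔ ¬N) = T ⊕ F = T
¬N = ¬F = T
P ↓ ¬N = F ↓ T = F
((¬W ∨ ¬U) ⊕ (¬G ↔ ¬N)) ∧ (P ↓ ¬N) = T ∧ F = F
So #1 is false.

#2: This is N ∨ ((U → (¬W ∧ P)) → ¬G).

¬W = ¬T = F
¬W ∧ P = F ∧ F = F
U → (¬W ∧ P) = F → F = T
¬G = ¬T = F
(U → (¬W ∧ P)) → ¬G = T → F = F
N ∨ ((U → (¬W ∧ P)) → ¬G) = F ∨ F = F
Thus #2 is false.

#3: In symbols: ¬U ↑ ((¬P ↔ N) → W)

¬U = ¬F = T
¬P = ¬F = T
¬P ↔ N = T ↔ F = F
(¬P ↔ N) → W = F → T = T
¬U ↑ ((¬P ↔ N) → W) = T ↑ T = F
Hence #3 is false.

0 of the 3 statements are true (none).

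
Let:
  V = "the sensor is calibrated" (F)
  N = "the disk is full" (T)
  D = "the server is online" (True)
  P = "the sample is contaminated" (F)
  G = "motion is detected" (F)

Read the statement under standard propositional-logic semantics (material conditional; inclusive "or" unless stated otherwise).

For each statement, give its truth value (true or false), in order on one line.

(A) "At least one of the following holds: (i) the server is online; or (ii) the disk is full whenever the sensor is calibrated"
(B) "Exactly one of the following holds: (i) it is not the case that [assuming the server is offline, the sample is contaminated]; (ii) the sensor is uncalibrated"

(A) true, (B) true

(A): In symbols: D ∨ (V → N)

V → N = F → T = T
D ∨ (V → N) = T ∨ T = T
Thus (A) is true.

(B): In symbols: ¬(¬D → P) ⊕ ¬V

¬D = ¬T = F
¬D → P = F → F = T
¬(¬D → P) = ¬T = F
¬V = ¬F = T
¬(¬D → P) ⊕ ¬V = F ⊕ T = T
So (B) is true.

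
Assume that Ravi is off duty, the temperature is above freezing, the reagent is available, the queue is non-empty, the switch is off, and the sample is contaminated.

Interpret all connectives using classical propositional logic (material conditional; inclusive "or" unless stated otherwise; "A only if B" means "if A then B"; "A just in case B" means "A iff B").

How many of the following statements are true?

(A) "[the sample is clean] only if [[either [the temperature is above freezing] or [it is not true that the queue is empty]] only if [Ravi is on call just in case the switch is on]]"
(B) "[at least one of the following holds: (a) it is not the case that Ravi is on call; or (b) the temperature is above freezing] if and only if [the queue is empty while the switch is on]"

Let G = "the sample is contaminated" (True), Q = "the temperature is below freezing" (False), W = "the queue is empty" (False), M = "Ravi is on call" (False), V = "the switch is on" (False).

(A): This is not G -> ((not Q or not W) -> (M iff V)).

not G = not True = False
not Q = not False = True
not W = not False = True
not Q or not W = True or True = True
M iff V = False iff False = True
(not Q or not W) -> (M iff V) = True -> True = True
not G -> ((not Q or not W) -> (M iff V)) = False -> True = True
Thus (A) is true.

(B): This is (not M or not Q) iff (W and V).

not M = not False = True
not Q = not False = True
not M or not Q = True or True = True
W and V = False and False = False
(not M or not Q) iff (W and V) = True iff False = False
So (B) is false.

Count: 1.

1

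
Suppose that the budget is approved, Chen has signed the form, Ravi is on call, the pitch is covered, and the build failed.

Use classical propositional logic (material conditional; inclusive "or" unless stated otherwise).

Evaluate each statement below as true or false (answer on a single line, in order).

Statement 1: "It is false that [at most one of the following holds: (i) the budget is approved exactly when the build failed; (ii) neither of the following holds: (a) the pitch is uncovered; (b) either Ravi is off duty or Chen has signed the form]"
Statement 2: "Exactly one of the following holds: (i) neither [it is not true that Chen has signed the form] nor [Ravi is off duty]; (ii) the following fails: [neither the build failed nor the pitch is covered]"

Statement 1 false, Statement 2 false

Let R = "the budget is approved" (T), U = "the build passed" (F), H = "the pitch is covered" (T), Q = "Ravi is on call" (T), W = "Chen has signed the form" (T).

Statement 1: Formalization: ~((R <-> ~U) nand (~H nor (~Q | W)))

~U = ~F = T
R <-> ~U = T <-> T = T
~H = ~T = F
~Q = ~T = F
~Q | W = F | T = T
~H nor (~Q | W) = F nor T = F
(R <-> ~U) nand (~H nor (~Q | W)) = T nand F = T
~((R <-> ~U) nand (~H nor (~Q | W))) = ~T = F
Hence Statement 1 is false.

Statement 2: In symbols: (~W nor ~Q) xor ~(~U nor H)

~W = ~T = F
~Q = ~T = F
~W nor ~Q = F nor F = T
~U = ~F = T
~U nor H = T nor T = F
~(~U nor H) = ~F = T
(~W nor ~Q) xor ~(~U nor H) = T xor T = F
Hence Statement 2 is false.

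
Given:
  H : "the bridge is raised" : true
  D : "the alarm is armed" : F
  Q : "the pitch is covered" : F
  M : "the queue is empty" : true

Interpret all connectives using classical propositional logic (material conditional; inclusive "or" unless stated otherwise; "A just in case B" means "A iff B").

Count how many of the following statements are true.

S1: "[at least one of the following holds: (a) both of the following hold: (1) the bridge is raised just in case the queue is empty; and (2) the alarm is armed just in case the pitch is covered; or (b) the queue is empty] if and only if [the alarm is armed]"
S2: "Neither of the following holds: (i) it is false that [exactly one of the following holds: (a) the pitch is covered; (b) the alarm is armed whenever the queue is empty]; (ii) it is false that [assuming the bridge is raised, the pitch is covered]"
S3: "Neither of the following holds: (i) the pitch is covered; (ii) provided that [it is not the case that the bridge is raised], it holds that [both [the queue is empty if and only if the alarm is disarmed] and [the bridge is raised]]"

S1: This is (((H <-> M) & (D <-> Q)) | M) <-> D.

H <-> M = T <-> T = T
D <-> Q = F <-> F = T
(H <-> M) & (D <-> Q) = T & T = T
((H <-> M) & (D <-> Q)) | M = T | T = T
(((H <-> M) & (D <-> Q)) | M) <-> D = T <-> F = F
Thus S1 is false.

S2: This is ~(Q xor (M -> D)) nor ~(H -> Q).

M -> D = T -> F = F
Q xor (M -> D) = F xor F = F
~(Q xor (M -> D)) = ~F = T
H -> Q = T -> F = F
~(H -> Q) = ~F = T
~(Q xor (M -> D)) nor ~(H -> Q) = T nor T = F
So S2 is false.

S3: Parsed as Q nor (~H -> ((M <-> ~D) & H))

~H = ~T = F
~D = ~F = T
M <-> ~D = T <-> T = T
(M <-> ~D) & H = T & T = T
~H -> ((M <-> ~D) & H) = F -> T = T
Q nor (~H -> ((M <-> ~D) & H)) = F nor T = F
So S3 is false.

True statements: 0 (none).

0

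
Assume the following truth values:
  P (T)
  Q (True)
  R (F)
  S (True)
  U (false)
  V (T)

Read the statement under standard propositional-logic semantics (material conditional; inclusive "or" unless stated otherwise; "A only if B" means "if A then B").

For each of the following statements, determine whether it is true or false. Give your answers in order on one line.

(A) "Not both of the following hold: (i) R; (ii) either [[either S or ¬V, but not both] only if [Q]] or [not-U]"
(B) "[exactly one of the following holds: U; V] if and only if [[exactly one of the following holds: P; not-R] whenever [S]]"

(A): Parsed as R nand (((S xor not V) -> Q) or not U)

not V = not True = False
S xor not V = True xor False = True
(S xor not V) -> Q = True -> True = True
not U = not False = True
((S xor not V) -> Q) or not U = True or True = True
R nand (((S xor not V) -> Q) or not U) = False nand True = True
Thus (A) is true.

(B): Parsed as (U xor V) iff (S -> (P xor not R))

U xor V = False xor True = True
not R = not False = True
P xor not R = True xor True = False
S -> (P xor not R) = True -> False = False
(U xor V) iff (S -> (P xor not R)) = True iff False = False
Thus (B) is false.

(A) T; (B) F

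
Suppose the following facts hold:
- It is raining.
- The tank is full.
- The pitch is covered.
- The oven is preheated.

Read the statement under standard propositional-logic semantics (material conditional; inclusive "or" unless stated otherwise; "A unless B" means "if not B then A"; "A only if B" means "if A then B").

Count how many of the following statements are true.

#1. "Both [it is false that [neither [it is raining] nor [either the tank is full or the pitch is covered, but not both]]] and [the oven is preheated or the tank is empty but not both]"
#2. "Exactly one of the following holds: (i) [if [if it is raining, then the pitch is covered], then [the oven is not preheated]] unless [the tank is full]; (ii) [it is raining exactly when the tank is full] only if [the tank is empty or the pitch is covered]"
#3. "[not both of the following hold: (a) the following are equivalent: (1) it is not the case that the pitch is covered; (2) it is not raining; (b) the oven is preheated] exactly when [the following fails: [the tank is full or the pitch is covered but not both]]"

1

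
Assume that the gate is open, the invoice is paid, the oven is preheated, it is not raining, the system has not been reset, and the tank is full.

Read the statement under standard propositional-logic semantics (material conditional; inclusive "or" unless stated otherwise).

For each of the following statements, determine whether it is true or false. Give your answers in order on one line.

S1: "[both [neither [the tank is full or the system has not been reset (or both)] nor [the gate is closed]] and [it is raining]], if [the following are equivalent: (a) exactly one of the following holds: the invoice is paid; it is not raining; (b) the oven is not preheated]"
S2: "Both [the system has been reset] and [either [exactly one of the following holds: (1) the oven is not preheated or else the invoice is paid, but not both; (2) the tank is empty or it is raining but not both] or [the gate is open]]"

Let G = "the invoice is paid" (T), W = "it is raining" (F), N = "the oven is preheated" (T), K = "the tank is full" (T), V = "the system has been reset" (F), U = "the gate is open" (T).

S1: Parsed as ((G xor ~W) <-> ~N) -> (((K | ~V) nor ~U) & W)

~W = ~F = T
G xor ~W = T xor T = F
~N = ~T = F
(G xor ~W) <-> ~N = F <-> F = T
~V = ~F = T
K | ~V = T | T = T
~U = ~T = F
(K | ~V) nor ~U = T nor F = F
((K | ~V) nor ~U) & W = F & F = F
((G xor ~W) <-> ~N) -> (((K | ~V) nor ~U) & W) = T -> F = F
Thus S1 is false.

S2: This is V & (((~N xor G) xor (~K xor W)) | U).

~N = ~T = F
~N xor G = F xor T = T
~K = ~T = F
~K xor W = F xor F = F
(~N xor G) xor (~K xor W) = T xor F = T
((~N xor G) xor (~K xor W)) | U = T | T = T
V & (((~N xor G) xor (~K xor W)) | U) = F & T = F
So S2 is false.

S1 F; S2 F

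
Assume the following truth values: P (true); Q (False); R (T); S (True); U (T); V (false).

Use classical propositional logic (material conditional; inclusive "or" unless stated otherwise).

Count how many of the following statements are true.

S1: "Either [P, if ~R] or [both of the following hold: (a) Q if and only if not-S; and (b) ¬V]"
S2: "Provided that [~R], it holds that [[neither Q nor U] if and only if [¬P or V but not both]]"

S1: This is (~R -> P) | ((Q <-> ~S) & ~V).

~R = ~T = F
~R -> P = F -> T = T
~S = ~T = F
Q <-> ~S = F <-> F = T
~V = ~F = T
(Q <-> ~S) & ~V = T & T = T
(~R -> P) | ((Q <-> ~S) & ~V) = T | T = T
Thus S1 is true.

S2: Parsed as ~R -> ((Q nor U) <-> (~P xor V))

~R = ~T = F
Q nor U = F nor T = F
~P = ~T = F
~P xor V = F xor F = F
(Q nor U) <-> (~P xor V) = F <-> F = T
~R -> ((Q nor U) <-> (~P xor V)) = F -> T = T
So S2 is true.

2 of the 2 statements are true (S1, S2).

2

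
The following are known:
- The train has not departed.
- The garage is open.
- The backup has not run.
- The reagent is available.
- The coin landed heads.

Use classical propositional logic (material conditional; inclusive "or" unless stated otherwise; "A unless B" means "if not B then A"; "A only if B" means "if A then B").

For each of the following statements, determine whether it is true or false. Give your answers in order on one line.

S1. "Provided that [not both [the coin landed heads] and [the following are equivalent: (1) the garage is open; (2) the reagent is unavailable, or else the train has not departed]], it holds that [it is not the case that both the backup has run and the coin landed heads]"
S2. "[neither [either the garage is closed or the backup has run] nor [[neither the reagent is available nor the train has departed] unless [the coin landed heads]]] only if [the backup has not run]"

S1 T, S2 T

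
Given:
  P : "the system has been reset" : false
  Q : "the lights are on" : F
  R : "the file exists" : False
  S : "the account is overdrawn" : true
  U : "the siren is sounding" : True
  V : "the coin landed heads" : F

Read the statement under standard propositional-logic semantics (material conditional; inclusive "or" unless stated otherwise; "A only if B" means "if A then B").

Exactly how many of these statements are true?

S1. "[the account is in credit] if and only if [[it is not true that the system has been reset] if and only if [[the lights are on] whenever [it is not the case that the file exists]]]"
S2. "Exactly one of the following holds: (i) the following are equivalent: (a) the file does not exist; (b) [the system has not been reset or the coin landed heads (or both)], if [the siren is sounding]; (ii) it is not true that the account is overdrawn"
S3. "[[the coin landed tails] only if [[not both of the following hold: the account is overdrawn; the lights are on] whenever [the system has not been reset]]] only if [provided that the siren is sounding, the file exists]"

S1: In symbols: ¬S ↔ (¬P ↔ (¬R → Q))

¬S = ¬T = F
¬P = ¬F = T
¬R = ¬F = T
¬R → Q = T → F = F
¬P ↔ (¬R → Q) = T ↔ F = F
¬S ↔ (¬P ↔ (¬R → Q)) = F ↔ F = T
Hence S1 is true.

S2: Parsed as (¬R ↔ (U → (¬P ∨ V))) ⊕ ¬S

¬R = ¬F = T
¬P = ¬F = T
¬P ∨ V = T ∨ F = T
U → (¬P ∨ V) = T → T = T
¬R ↔ (U → (¬P ∨ V)) = T ↔ T = T
¬S = ¬T = F
(¬R ↔ (U → (¬P ∨ V))) ⊕ ¬S = T ⊕ F = T
So S2 is true.

S3: Parsed as (¬V → (¬P → (S ↑ Q))) → (U → R)

¬V = ¬F = T
¬P = ¬F = T
S ↑ Q = T ↑ F = T
¬P → (S ↑ Q) = T → T = T
¬V → (¬P → (S ↑ Q)) = T → T = T
U → R = T → F = F
(¬V → (¬P → (S ↑ Q))) → (U → R) = T → F = F
Hence S3 is false.

2 of the 3 statements are true.

2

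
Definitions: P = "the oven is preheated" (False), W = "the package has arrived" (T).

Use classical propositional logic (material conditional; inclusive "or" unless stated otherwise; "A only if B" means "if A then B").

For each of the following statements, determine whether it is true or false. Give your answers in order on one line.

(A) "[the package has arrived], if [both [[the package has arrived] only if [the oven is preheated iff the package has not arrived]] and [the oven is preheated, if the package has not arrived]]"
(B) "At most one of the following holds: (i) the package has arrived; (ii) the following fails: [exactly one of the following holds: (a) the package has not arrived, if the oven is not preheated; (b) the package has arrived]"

(A): Parsed as ((W -> (P <-> ~W)) & (~W -> P)) -> W

~W = ~T = F
P <-> ~W = F <-> F = T
W -> (P <-> ~W) = T -> T = T
~W = ~T = F
~W -> P = F -> F = T
(W -> (P <-> ~W)) & (~W -> P) = T & T = T
((W -> (P <-> ~W)) & (~W -> P)) -> W = T -> T = T
So (A) is true.

(B): This is W nand ~((~P -> ~W) xor W).

~P = ~F = T
~W = ~T = F
~P -> ~W = T -> F = F
(~P -> ~W) xor W = F xor T = T
~((~P -> ~W) xor W) = ~T = F
W nand ~((~P -> ~W) xor W) = T nand F = T
Hence (B) is true.

(A) True, (B) True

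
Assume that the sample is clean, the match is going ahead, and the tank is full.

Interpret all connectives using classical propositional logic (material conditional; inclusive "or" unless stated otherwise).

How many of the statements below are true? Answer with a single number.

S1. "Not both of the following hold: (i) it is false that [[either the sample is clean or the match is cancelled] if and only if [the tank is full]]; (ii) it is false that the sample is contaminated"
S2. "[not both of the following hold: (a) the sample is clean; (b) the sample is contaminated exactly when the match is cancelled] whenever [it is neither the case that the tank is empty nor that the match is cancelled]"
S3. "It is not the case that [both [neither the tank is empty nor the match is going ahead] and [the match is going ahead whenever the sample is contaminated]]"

Let L = "the sample is contaminated" (False), S = "the match is cancelled" (False), H = "the tank is full" (True).

S1: This is not ((not L or S) iff H) nand not L.

not L = not False = True
not L or S = True or False = True
(not L or S) iff H = True iff True = True
not ((not L or S) iff H) = not True = False
not L = not False = True
not ((not L or S) iff H) nand not L = False nand True = True
Thus S1 is true.

S2: In symbols: (not H nor S) -> (not L nand (L iff S))

not H = not True = False
not H nor S = False nor False = True
not L = not False = True
L iff S = False iff False = True
not L nand (L iff S) = True nand True = False
(not H nor S) -> (not L nand (L iff S)) = True -> False = False
So S2 is false.

S3: This is not ((not H nor not S) and (L -> not S)).

not H = not True = False
not S = not False = True
not H nor not S = False nor True = False
not S = not False = True
L -> not S = False -> True = True
(not H nor not S) and (L -> not S) = False and True = False
not ((not H nor not S) and (L -> not S)) = not False = True
Thus S3 is true.

Count: 2.

2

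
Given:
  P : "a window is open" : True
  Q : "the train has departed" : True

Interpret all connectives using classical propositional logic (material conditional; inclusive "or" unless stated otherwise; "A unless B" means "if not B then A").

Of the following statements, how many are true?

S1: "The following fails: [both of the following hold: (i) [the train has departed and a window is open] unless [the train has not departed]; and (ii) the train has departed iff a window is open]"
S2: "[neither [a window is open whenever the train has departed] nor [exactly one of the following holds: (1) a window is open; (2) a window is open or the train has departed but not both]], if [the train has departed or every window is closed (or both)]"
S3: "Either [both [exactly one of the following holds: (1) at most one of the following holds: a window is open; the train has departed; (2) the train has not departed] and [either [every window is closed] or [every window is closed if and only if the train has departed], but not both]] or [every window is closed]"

0

S1: Parsed as ¬(((Q ∧ P) ∨ ¬Q) ∧ (Q ↔ P))

Q ∧ P = T ∧ T = T
¬Q = ¬T = F
(Q ∧ P) ∨ ¬Q = T ∨ F = T
Q ↔ P = T ↔ T = T
((Q ∧ P) ∨ ¬Q) ∧ (Q ↔ P) = T ∧ T = T
¬(((Q ∧ P) ∨ ¬Q) ∧ (Q ↔ P)) = ¬T = F
Thus S1 is false.

S2: Formalization: (Q ∨ ¬P) → ((Q → P) ↓ (P ⊕ (P ⊕ Q)))

¬P = ¬T = F
Q ∨ ¬P = T ∨ F = T
Q → P = T → T = T
P ⊕ Q = T ⊕ T = F
P ⊕ (P ⊕ Q) = T ⊕ F = T
(Q → P) ↓ (P ⊕ (P ⊕ Q)) = T ↓ T = F
(Q ∨ ¬P) → ((Q → P) ↓ (P ⊕ (P ⊕ Q))) = T → F = F
So S2 is false.

S3: Parsed as (((P ↑ Q) ⊕ ¬Q) ∧ (¬P ⊕ (¬P ↔ Q))) ∨ ¬P

P ↑ Q = T ↑ T = F
¬Q = ¬T = F
(P ↑ Q) ⊕ ¬Q = F ⊕ F = F
¬P = ¬T = F
¬P = ¬T = F
¬P ↔ Q = F ↔ T = F
¬P ⊕ (¬P ↔ Q) = F ⊕ F = F
((P ↑ Q) ⊕ ¬Q) ∧ (¬P ⊕ (¬P ↔ Q)) = F ∧ F = F
¬P = ¬T = F
(((P ↑ Q) ⊕ ¬Q) ∧ (¬P ⊕ (¬P ↔ Q))) ∨ ¬P = F ∨ F = F
Hence S3 is false.

0 of the 3 statements are true (none).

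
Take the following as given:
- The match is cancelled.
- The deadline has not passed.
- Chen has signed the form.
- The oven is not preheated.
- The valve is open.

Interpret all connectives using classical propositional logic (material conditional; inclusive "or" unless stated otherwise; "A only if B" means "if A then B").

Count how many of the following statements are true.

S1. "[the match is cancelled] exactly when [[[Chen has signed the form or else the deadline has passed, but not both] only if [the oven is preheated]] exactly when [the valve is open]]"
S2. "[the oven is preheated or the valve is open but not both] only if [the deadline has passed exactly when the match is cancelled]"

Let V = "the match is cancelled" (True), M = "Chen has signed the form" (True), D = "the deadline has passed" (False), S = "the oven is preheated" (False), Q = "the valve is open" (True).

S1: In symbols: V iff (((M xor D) -> S) iff Q)

M xor D = True xor False = True
(M xor D) -> S = True -> False = False
((M xor D) -> S) iff Q = False iff True = False
V iff (((M xor D) -> S) iff Q) = True iff False = False
So S1 is false.

S2: Formalization: (S xor Q) -> (D iff V)

S xor Q = False xor True = True
D iff V = False iff True = False
(S xor Q) -> (D iff V) = True -> False = False
Hence S2 is false.

0 of the 2 statements are true (none).

0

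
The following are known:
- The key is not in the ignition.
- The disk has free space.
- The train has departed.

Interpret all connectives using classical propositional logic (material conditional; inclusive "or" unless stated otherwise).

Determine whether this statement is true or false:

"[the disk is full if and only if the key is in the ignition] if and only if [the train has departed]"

Let Q = "the disk is full" (F), P = "the key is in the ignition" (F), R = "the train has departed" (T).
Formalization: (Q ↔ P) ↔ R

Q ↔ P = F ↔ F = T
(Q ↔ P) ↔ R = T ↔ T = T

true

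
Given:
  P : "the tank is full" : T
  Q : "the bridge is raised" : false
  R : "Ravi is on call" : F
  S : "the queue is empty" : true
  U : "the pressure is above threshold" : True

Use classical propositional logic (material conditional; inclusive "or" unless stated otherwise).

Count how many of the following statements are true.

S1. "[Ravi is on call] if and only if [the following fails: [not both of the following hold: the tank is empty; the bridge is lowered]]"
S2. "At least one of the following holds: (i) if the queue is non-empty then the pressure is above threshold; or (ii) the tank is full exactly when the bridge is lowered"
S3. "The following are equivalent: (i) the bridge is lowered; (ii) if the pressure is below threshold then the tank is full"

S1: Parsed as R ↔ ¬(¬P ↑ ¬Q)

¬P = ¬T = F
¬Q = ¬F = T
¬P ↑ ¬Q = F ↑ T = T
¬(¬P ↑ ¬Q) = ¬T = F
R ↔ ¬(¬P ↑ ¬Q) = F ↔ F = T
So S1 is true.

S2: In symbols: (¬S → U) ∨ (P ↔ ¬Q)

¬S = ¬T = F
¬S → U = F → T = T
¬Q = ¬F = T
P ↔ ¬Q = T ↔ T = T
(¬S → U) ∨ (P ↔ ¬Q) = T ∨ T = T
So S2 is true.

S3: This is ¬Q ↔ (¬U → P).

¬Q = ¬F = T
¬U = ¬T = F
¬U → P = F → T = T
¬Q ↔ (¬U → P) = T ↔ T = T
Hence S3 is true.

True statements: 3 (S1, S2, S3).

3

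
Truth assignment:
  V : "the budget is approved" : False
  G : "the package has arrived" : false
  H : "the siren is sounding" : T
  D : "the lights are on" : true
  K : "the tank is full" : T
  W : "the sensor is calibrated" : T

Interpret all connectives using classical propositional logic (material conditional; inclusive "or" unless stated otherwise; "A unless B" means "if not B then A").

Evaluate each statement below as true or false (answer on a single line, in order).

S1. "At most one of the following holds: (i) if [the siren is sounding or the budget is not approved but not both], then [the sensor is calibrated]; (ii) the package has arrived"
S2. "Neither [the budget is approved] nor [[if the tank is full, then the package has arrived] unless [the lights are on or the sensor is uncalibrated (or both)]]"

S1 True, S2 False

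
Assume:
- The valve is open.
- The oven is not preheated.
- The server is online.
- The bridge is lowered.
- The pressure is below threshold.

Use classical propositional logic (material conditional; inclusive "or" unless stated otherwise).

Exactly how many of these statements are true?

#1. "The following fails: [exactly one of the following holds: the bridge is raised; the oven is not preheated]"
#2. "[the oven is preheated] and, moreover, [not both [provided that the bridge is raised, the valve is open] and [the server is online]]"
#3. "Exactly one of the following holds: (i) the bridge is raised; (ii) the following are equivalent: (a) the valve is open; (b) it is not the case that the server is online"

0

Let U = "the bridge is raised" (F), W = "the oven is preheated" (F), V = "the valve is open" (T), L = "the server is online" (T).

#1: In symbols: ¬(U ⊕ ¬W)

¬W = ¬F = T
U ⊕ ¬W = F ⊕ T = T
¬(U ⊕ ¬W) = ¬T = F
So #1 is false.

#2: This is W ∧ ((U → V) ↑ L).

U → V = F → T = T
(U → V) ↑ L = T ↑ T = F
W ∧ ((U → V) ↑ L) = F ∧ F = F
Hence #2 is false.

#3: Parsed as U ⊕ (V ↔ ¬L)

¬L = ¬T = F
V ↔ ¬L = T ↔ F = F
U ⊕ (V ↔ ¬L) = F ⊕ F = F
Hence #3 is false.

True statements: 0 (none).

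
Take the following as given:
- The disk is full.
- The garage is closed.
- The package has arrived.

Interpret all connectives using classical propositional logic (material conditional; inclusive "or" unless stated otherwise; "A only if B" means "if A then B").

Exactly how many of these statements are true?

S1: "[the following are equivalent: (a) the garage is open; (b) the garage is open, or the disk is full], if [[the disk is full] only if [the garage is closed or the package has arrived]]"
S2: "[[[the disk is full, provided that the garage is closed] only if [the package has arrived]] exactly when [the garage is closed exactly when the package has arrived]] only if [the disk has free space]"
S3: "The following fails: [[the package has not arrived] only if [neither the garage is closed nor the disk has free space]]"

0

Let P = "the disk is full" (True), Q = "the garage is closed" (True), R = "the package has arrived" (True).

S1: This is (P -> (Q or R)) -> (not Q iff (not Q or P)).

Q or R = True or True = True
P -> (Q or R) = True -> True = True
not Q = not True = False
not Q = not True = False
not Q or P = False or True = True
not Q iff (not Q or P) = False iff True = False
(P -> (Q or R)) -> (not Q iff (not Q or P)) = True -> False = False
Thus S1 is false.

S2: In symbols: (((Q -> P) -> R) iff (Q iff R)) -> not P

Q -> P = True -> True = True
(Q -> P) -> R = True -> True = True
Q iff R = True iff True = True
((Q -> P) -> R) iff (Q iff R) = True iff True = True
not P = not True = False
(((Q -> P) -> R) iff (Q iff R)) -> not P = True -> False = False
Hence S2 is false.

S3: Formalization: not (not R -> (Q nor not P))

not R = not True = False
not P = not True = False
Q nor not P = True nor False = False
not R -> (Q nor not P) = False -> False = True
not (not R -> (Q nor not P)) = not True = False
So S3 is false.

0 of the 3 statements are true (none).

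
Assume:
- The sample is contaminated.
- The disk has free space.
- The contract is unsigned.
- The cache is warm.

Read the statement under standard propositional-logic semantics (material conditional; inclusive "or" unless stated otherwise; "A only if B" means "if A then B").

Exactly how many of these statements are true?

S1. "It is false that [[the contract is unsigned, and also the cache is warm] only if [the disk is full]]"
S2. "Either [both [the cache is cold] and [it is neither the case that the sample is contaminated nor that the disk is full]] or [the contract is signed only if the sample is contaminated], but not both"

2

Let P = "the contract is signed" (F), W = "the cache is warm" (T), H = "the disk is full" (F), U = "the sample is contaminated" (T).

S1: Parsed as ~((~P & W) -> H)

~P = ~F = T
~P & W = T & T = T
(~P & W) -> H = T -> F = F
~((~P & W) -> H) = ~F = T
So S1 is true.

S2: Parsed as (~W & (U nor H)) xor (P -> U)

~W = ~T = F
U nor H = T nor F = F
~W & (U nor H) = F & F = F
P -> U = F -> T = T
(~W & (U nor H)) xor (P -> U) = F xor T = T
Thus S2 is true.

True statements: 2.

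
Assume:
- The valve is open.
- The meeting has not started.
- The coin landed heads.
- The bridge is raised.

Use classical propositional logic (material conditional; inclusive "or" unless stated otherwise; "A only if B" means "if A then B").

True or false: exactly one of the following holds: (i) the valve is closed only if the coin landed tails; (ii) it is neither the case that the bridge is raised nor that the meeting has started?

Let P = "the valve is open" (T), R = "the coin landed heads" (T), S = "the bridge is raised" (T), Q = "the meeting has started" (F).
Formalization: (~P -> ~R) xor (S nor Q)

~P = ~T = F
~R = ~T = F
~P -> ~R = F -> F = T
S nor Q = T nor F = F
(~P -> ~R) xor (S nor Q) = T xor F = T

true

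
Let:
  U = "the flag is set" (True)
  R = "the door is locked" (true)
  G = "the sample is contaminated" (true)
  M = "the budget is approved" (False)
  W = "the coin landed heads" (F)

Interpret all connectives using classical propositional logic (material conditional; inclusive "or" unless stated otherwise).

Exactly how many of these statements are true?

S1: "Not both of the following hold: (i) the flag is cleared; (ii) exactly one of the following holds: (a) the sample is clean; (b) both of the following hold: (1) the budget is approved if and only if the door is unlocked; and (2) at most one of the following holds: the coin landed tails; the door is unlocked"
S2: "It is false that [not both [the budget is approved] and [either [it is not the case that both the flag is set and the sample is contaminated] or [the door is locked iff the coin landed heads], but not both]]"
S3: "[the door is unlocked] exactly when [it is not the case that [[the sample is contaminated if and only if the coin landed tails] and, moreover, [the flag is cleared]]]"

1

S1: This is ~U nand (~G xor ((M <-> ~R) & (~W nand ~R))).

~U = ~T = F
~G = ~T = F
~R = ~T = F
M <-> ~R = F <-> F = T
~W = ~F = T
~R = ~T = F
~W nand ~R = T nand F = T
(M <-> ~R) & (~W nand ~R) = T & T = T
~G xor ((M <-> ~R) & (~W nand ~R)) = F xor T = T
~U nand (~G xor ((M <-> ~R) & (~W nand ~R))) = F nand T = T
Hence S1 is true.

S2: In symbols: ~(M nand ((U nand G) xor (R <-> W)))

U nand G = T nand T = F
R <-> W = T <-> F = F
(U nand G) xor (R <-> W) = F xor F = F
M nand ((U nand G) xor (R <-> W)) = F nand F = T
~(M nand ((U nand G) xor (R <-> W))) = ~T = F
Thus S2 is false.

S3: Formalization: ~R <-> ~((G <-> ~W) & ~U)

~R = ~T = F
~W = ~F = T
G <-> ~W = T <-> T = T
~U = ~T = F
(G <-> ~W) & ~U = T & F = F
~((G <-> ~W) & ~U) = ~F = T
~R <-> ~((G <-> ~W) & ~U) = F <-> T = F
So S3 is false.

True statements: 1 (S1).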